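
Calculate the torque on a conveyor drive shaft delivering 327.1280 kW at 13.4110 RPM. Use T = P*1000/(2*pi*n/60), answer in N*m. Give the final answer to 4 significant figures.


omega = 2*pi*13.4110/60 = 1.4044 rad/s
T = 327.1280*1000 / 1.4044
T = 232900 N*m


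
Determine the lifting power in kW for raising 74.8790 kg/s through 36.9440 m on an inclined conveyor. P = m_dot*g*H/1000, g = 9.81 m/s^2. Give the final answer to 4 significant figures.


P = 74.8790 * 9.81 * 36.9440 / 1000
P = 27.14 kW


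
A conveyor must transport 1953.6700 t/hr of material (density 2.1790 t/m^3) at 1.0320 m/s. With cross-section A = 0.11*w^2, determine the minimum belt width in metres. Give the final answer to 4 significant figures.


A_req = 1953.6700 / (1.0320 * 2.1790 * 3600) = 0.24133 m^2
w = sqrt(0.24133 / 0.11)
w = 1.481 m


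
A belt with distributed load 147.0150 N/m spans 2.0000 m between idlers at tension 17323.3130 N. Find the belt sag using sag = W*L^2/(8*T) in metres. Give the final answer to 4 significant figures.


sag = 147.0150 * 2.0000^2 / (8 * 17323.3130)
sag = 0.004243 m


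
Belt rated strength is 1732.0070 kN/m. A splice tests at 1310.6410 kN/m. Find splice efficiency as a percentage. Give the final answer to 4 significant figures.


Eff = 1310.6410 / 1732.0070 * 100
Eff = 75.67 %


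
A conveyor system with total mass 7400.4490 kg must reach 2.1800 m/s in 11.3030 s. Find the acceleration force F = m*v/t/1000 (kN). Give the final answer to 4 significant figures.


F = 7400.4490 * 2.1800 / 11.3030 / 1000
F = 1.427 kN


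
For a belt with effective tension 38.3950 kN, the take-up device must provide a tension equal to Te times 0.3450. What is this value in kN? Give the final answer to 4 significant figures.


T_tu = 38.3950 * 0.3450
T_tu = 13.25 kN


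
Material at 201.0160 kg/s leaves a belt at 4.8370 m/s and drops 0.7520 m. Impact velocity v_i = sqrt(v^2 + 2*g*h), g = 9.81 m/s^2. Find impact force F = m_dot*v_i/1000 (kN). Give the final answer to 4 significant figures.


v_i = sqrt(4.8370^2 + 2*9.81*0.7520) = 6.17663 m/s
F = 201.0160 * 6.17663 / 1000
F = 1.242 kN


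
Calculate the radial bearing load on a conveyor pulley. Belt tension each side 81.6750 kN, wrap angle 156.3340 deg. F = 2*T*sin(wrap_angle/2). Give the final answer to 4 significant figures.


F = 2 * 81.6750 * sin(156.3340/2 deg)
F = 159.9 kN


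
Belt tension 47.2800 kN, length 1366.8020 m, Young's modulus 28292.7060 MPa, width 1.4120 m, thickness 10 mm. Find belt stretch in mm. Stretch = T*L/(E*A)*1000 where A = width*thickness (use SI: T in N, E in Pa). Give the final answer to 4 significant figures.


A = 1.4120 * 0.01 = 0.01412 m^2
Stretch = 47.2800*1000 * 1366.8020 / (28292.7060e6 * 0.01412) * 1000
Stretch = 161.8 mm


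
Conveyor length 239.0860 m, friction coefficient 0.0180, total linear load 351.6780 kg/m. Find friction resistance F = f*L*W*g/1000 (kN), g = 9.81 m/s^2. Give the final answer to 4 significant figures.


F = 0.0180 * 239.0860 * 351.6780 * 9.81 / 1000
F = 14.85 kN


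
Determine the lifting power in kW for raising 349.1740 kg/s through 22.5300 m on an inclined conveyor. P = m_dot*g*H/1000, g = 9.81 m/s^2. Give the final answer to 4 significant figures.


P = 349.1740 * 9.81 * 22.5300 / 1000
P = 77.17 kW


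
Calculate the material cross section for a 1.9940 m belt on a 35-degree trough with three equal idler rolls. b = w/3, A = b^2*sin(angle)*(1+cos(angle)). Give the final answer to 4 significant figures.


b = 1.9940/3 = 0.664667 m
A = 0.664667^2 * sin(35 deg) * (1 + cos(35 deg))
A = 0.4610 m^2


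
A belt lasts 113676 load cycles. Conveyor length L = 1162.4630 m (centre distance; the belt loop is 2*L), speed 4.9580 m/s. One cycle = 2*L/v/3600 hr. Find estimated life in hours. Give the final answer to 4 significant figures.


cycle_time = 2 * 1162.4630 / 4.9580 / 3600 = 0.130257 hr
life = 113676 * 0.130257 = 14810 hours


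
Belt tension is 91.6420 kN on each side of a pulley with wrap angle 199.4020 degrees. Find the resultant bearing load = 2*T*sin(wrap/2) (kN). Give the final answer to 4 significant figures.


F = 2 * 91.6420 * sin(199.4020/2 deg)
F = 180.7 kN


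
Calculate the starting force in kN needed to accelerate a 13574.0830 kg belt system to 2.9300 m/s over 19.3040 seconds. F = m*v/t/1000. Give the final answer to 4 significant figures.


F = 13574.0830 * 2.9300 / 19.3040 / 1000
F = 2.060 kN


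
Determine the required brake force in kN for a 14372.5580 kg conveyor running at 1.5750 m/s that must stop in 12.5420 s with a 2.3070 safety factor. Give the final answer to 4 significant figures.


F = 14372.5580 * 1.5750 / 12.5420 * 2.3070 / 1000
F = 4.164 kN


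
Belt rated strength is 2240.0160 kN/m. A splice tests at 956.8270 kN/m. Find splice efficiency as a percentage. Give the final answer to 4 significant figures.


Eff = 956.8270 / 2240.0160 * 100
Eff = 42.72 %


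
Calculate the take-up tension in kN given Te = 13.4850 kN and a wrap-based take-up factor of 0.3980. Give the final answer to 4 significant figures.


T_tu = 13.4850 * 0.3980
T_tu = 5.367 kN


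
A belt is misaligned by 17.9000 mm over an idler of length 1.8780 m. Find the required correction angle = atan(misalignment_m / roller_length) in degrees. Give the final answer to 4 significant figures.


misalign_m = 17.9000 / 1000 = 0.017900 m
angle = atan(0.017900 / 1.8780)
angle = 0.5461 deg


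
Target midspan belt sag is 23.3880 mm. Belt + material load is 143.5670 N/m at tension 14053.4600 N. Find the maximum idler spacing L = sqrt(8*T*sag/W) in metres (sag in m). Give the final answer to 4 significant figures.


sag = 23.3880/1000 = 0.023388 m
L = sqrt(8 * 14053.4600 * 0.023388 / 143.5670)
L = 4.280 m


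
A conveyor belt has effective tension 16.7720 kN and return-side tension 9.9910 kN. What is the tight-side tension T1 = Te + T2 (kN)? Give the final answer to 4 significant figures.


T1 = Te + T2 = 16.7720 + 9.9910
T1 = 26.76 kN


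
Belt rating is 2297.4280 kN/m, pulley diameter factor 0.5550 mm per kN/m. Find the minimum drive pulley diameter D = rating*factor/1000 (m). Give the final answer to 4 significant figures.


D = 2297.4280 * 0.5550 / 1000
D = 1.275 m


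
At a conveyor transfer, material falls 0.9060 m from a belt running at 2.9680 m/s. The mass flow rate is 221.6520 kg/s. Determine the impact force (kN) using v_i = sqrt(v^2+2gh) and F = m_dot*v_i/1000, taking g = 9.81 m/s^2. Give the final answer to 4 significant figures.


v_i = sqrt(2.9680^2 + 2*9.81*0.9060) = 5.15604 m/s
F = 221.6520 * 5.15604 / 1000
F = 1.143 kN


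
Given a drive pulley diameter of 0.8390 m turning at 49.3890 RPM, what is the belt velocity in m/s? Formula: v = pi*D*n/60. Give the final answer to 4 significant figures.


v = pi * 0.8390 * 49.3890 / 60
v = 2.170 m/s


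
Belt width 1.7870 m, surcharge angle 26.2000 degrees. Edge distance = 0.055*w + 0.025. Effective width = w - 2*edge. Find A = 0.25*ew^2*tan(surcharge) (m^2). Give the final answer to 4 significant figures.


edge = 0.055*1.7870 + 0.025 = 0.123285 m
ew = 1.7870 - 2*0.123285 = 1.54043 m
A = 0.25 * 1.54043^2 * tan(26.2000 deg)
A = 0.2919 m^2


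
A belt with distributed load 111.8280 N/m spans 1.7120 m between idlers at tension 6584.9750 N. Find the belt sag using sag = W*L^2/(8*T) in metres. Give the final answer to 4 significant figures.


sag = 111.8280 * 1.7120^2 / (8 * 6584.9750)
sag = 0.006222 m


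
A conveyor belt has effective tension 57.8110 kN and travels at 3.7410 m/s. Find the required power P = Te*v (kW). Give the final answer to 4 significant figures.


P = Te * v = 57.8110 * 3.7410
P = 216.3 kW


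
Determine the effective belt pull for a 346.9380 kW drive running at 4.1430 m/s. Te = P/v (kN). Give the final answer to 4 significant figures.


Te = P / v = 346.9380 / 4.1430
Te = 83.74 kN


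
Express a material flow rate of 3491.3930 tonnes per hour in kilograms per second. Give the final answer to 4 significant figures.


m_dot = 3491.3930 * 1000 / 3600
m_dot = 969.8 kg/s


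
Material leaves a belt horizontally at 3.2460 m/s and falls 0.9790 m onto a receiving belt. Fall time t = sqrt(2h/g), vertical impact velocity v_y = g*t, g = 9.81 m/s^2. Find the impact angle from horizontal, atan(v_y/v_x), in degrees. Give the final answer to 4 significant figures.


t = sqrt(2*0.9790/9.81) = 0.446757 s
v_y = 9.81 * 0.446757 = 4.38269 m/s
angle = atan(4.38269 / 3.2460) = 53.47 deg


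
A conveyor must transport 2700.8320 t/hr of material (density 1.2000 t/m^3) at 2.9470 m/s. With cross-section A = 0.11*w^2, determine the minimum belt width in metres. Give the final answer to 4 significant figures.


A_req = 2700.8320 / (2.9470 * 1.2000 * 3600) = 0.212145 m^2
w = sqrt(0.212145 / 0.11)
w = 1.389 m


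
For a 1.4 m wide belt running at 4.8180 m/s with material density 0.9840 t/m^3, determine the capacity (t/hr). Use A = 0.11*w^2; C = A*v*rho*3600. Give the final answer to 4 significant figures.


A = 0.11 * 1.4^2 = 0.2156 m^2
C = 0.2156 * 4.8180 * 0.9840 * 3600
C = 3680 t/hr


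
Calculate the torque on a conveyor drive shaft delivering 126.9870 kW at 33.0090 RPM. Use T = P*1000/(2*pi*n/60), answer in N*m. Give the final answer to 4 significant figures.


omega = 2*pi*33.0090/60 = 3.45669 rad/s
T = 126.9870*1000 / 3.45669
T = 36740 N*m


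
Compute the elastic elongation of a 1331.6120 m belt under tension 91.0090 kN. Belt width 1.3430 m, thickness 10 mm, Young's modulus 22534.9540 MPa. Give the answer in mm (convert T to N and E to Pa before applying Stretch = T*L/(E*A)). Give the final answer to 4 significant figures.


A = 1.3430 * 0.01 = 0.01343 m^2
Stretch = 91.0090*1000 * 1331.6120 / (22534.9540e6 * 0.01343) * 1000
Stretch = 400.4 mm


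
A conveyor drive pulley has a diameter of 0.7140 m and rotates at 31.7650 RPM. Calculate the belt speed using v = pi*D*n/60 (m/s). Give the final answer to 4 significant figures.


v = pi * 0.7140 * 31.7650 / 60
v = 1.188 m/s


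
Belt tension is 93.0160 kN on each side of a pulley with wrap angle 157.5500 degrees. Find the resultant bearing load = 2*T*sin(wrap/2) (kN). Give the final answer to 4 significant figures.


F = 2 * 93.0160 * sin(157.5500/2 deg)
F = 182.5 kN


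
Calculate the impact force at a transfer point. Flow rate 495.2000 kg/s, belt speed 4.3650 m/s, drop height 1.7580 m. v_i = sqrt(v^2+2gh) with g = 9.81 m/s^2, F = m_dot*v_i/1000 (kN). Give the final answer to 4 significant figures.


v_i = sqrt(4.3650^2 + 2*9.81*1.7580) = 7.31746 m/s
F = 495.2000 * 7.31746 / 1000
F = 3.624 kN


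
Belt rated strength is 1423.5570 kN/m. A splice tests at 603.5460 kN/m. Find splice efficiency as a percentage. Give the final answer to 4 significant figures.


Eff = 603.5460 / 1423.5570 * 100
Eff = 42.40 %


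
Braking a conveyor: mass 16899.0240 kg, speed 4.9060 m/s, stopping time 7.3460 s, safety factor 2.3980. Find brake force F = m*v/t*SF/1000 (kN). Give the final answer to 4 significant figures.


F = 16899.0240 * 4.9060 / 7.3460 * 2.3980 / 1000
F = 27.06 kN


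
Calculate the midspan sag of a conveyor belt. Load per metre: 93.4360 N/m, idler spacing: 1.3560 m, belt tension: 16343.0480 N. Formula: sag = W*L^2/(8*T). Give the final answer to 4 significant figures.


sag = 93.4360 * 1.3560^2 / (8 * 16343.0480)
sag = 0.001314 m


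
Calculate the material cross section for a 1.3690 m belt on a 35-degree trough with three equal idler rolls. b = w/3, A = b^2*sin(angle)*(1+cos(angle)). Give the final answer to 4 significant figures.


b = 1.3690/3 = 0.456333 m
A = 0.456333^2 * sin(35 deg) * (1 + cos(35 deg))
A = 0.2173 m^2


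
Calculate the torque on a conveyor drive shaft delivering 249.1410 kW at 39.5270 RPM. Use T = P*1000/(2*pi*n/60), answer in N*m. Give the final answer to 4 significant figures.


omega = 2*pi*39.5270/60 = 4.13926 rad/s
T = 249.1410*1000 / 4.13926
T = 60190 N*m


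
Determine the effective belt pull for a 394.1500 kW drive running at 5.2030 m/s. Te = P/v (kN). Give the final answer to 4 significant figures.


Te = P / v = 394.1500 / 5.2030
Te = 75.75 kN


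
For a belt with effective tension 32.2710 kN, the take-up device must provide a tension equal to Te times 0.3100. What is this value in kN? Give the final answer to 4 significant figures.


T_tu = 32.2710 * 0.3100
T_tu = 10.00 kN


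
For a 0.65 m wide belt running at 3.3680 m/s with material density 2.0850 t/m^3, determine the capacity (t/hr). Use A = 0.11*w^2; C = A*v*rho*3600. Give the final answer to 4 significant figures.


A = 0.11 * 0.65^2 = 0.046475 m^2
C = 0.046475 * 3.3680 * 2.0850 * 3600
C = 1175 t/hr


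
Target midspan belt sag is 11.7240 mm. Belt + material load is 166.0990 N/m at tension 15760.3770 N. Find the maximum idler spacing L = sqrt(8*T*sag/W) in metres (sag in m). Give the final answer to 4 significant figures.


sag = 11.7240/1000 = 0.011724 m
L = sqrt(8 * 15760.3770 * 0.011724 / 166.0990)
L = 2.983 m


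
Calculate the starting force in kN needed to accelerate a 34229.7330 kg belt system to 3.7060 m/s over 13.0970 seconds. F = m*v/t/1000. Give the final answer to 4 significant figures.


F = 34229.7330 * 3.7060 / 13.0970 / 1000
F = 9.686 kN


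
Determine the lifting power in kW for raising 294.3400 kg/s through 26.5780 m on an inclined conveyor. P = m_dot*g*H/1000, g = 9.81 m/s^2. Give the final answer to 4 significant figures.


P = 294.3400 * 9.81 * 26.5780 / 1000
P = 76.74 kW


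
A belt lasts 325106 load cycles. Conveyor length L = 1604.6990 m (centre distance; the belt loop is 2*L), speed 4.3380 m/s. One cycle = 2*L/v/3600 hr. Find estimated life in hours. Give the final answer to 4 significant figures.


cycle_time = 2 * 1604.6990 / 4.3380 / 3600 = 0.205509 hr
life = 325106 * 0.205509 = 66810 hours


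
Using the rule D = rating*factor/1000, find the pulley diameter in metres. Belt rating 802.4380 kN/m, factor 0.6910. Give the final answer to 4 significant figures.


D = 802.4380 * 0.6910 / 1000
D = 0.5545 m


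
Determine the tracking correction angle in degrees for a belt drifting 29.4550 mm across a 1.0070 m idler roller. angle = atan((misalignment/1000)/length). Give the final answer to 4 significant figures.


misalign_m = 29.4550 / 1000 = 0.029455 m
angle = atan(0.029455 / 1.0070)
angle = 1.675 deg


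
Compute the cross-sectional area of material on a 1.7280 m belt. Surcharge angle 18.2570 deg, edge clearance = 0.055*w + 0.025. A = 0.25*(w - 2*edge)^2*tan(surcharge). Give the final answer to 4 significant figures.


edge = 0.055*1.7280 + 0.025 = 0.12004 m
ew = 1.7280 - 2*0.12004 = 1.48792 m
A = 0.25 * 1.48792^2 * tan(18.2570 deg)
A = 0.1826 m^2


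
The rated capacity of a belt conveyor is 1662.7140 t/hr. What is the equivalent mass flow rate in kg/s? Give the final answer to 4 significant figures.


m_dot = 1662.7140 * 1000 / 3600
m_dot = 461.9 kg/s


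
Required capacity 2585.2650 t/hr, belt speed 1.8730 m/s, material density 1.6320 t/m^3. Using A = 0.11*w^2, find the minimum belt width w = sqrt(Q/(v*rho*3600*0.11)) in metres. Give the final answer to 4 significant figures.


A_req = 2585.2650 / (1.8730 * 1.6320 * 3600) = 0.234933 m^2
w = sqrt(0.234933 / 0.11)
w = 1.461 m


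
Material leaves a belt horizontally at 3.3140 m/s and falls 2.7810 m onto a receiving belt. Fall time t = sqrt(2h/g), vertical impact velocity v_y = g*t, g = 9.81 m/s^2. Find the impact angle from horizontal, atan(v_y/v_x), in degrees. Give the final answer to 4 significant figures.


t = sqrt(2*2.7810/9.81) = 0.752976 s
v_y = 9.81 * 0.752976 = 7.38669 m/s
angle = atan(7.38669 / 3.3140) = 65.84 deg


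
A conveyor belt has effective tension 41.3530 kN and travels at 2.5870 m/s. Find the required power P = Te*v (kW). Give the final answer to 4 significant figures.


P = Te * v = 41.3530 * 2.5870
P = 107.0 kW


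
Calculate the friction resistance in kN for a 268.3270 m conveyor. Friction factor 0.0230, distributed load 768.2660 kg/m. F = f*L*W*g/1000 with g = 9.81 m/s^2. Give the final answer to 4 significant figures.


F = 0.0230 * 268.3270 * 768.2660 * 9.81 / 1000
F = 46.51 kN


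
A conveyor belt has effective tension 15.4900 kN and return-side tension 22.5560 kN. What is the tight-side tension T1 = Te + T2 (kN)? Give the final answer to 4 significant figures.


T1 = Te + T2 = 15.4900 + 22.5560
T1 = 38.05 kN


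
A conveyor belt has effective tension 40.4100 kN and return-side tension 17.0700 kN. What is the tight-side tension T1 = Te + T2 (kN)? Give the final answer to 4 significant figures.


T1 = Te + T2 = 40.4100 + 17.0700
T1 = 57.48 kN


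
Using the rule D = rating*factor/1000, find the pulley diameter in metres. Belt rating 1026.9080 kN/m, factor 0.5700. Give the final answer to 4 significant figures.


D = 1026.9080 * 0.5700 / 1000
D = 0.5853 m


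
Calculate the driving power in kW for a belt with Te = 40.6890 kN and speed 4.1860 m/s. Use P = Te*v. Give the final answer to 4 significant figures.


P = Te * v = 40.6890 * 4.1860
P = 170.3 kW


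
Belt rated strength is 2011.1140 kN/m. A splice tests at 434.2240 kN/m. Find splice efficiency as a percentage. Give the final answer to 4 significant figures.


Eff = 434.2240 / 2011.1140 * 100
Eff = 21.59 %


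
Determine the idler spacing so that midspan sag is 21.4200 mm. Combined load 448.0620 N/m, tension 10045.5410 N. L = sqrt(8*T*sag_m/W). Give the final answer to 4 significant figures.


sag = 21.4200/1000 = 0.021420 m
L = sqrt(8 * 10045.5410 * 0.021420 / 448.0620)
L = 1.960 m


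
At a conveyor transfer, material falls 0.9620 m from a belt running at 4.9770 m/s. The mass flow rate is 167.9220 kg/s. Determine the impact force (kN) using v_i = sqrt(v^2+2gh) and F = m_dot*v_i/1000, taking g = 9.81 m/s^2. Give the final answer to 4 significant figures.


v_i = sqrt(4.9770^2 + 2*9.81*0.9620) = 6.60643 m/s
F = 167.9220 * 6.60643 / 1000
F = 1.109 kN


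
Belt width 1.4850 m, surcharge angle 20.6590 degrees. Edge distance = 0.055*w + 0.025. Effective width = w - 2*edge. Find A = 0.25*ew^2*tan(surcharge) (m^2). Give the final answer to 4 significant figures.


edge = 0.055*1.4850 + 0.025 = 0.106675 m
ew = 1.4850 - 2*0.106675 = 1.27165 m
A = 0.25 * 1.27165^2 * tan(20.6590 deg)
A = 0.1524 m^2


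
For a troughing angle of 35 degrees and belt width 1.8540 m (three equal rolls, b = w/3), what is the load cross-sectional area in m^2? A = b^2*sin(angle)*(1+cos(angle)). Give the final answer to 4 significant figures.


b = 1.8540/3 = 0.618 m
A = 0.618^2 * sin(35 deg) * (1 + cos(35 deg))
A = 0.3985 m^2


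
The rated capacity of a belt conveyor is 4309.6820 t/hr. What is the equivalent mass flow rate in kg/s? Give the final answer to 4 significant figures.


m_dot = 4309.6820 * 1000 / 3600
m_dot = 1197 kg/s


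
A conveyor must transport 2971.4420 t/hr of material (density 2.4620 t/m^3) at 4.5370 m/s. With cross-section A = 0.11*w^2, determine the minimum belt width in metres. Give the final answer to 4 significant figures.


A_req = 2971.4420 / (4.5370 * 2.4620 * 3600) = 0.0738938 m^2
w = sqrt(0.0738938 / 0.11)
w = 0.8196 m


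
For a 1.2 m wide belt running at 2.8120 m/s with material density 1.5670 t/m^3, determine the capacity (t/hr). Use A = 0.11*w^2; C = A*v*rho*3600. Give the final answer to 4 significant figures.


A = 0.11 * 1.2^2 = 0.1584 m^2
C = 0.1584 * 2.8120 * 1.5670 * 3600
C = 2513 t/hr


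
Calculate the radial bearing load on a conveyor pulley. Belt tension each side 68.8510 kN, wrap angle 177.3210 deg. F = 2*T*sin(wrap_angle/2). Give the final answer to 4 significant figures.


F = 2 * 68.8510 * sin(177.3210/2 deg)
F = 137.7 kN


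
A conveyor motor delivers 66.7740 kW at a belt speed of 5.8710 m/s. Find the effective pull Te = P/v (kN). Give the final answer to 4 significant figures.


Te = P / v = 66.7740 / 5.8710
Te = 11.37 kN


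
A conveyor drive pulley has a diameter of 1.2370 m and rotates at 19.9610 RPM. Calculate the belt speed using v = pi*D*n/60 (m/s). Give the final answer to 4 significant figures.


v = pi * 1.2370 * 19.9610 / 60
v = 1.293 m/s


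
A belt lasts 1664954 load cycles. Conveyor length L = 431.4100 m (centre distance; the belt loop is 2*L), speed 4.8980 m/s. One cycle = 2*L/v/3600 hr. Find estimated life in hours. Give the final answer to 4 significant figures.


cycle_time = 2 * 431.4100 / 4.8980 / 3600 = 0.0489327 hr
life = 1664954 * 0.0489327 = 81470 hours


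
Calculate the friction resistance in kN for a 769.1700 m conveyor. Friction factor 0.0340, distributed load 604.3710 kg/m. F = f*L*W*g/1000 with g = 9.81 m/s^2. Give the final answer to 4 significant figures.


F = 0.0340 * 769.1700 * 604.3710 * 9.81 / 1000
F = 155.1 kN


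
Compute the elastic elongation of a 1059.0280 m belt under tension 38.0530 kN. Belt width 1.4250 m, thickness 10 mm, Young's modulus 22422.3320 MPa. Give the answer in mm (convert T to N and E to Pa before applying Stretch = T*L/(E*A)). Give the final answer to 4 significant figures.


A = 1.4250 * 0.01 = 0.01425 m^2
Stretch = 38.0530*1000 * 1059.0280 / (22422.3320e6 * 0.01425) * 1000
Stretch = 126.1 mm


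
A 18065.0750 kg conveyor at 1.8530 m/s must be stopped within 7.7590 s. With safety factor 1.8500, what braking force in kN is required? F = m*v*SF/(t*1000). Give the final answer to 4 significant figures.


F = 18065.0750 * 1.8530 / 7.7590 * 1.8500 / 1000
F = 7.981 kN


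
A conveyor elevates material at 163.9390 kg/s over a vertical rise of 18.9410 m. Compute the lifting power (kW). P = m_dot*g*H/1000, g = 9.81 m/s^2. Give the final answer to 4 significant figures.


P = 163.9390 * 9.81 * 18.9410 / 1000
P = 30.46 kW


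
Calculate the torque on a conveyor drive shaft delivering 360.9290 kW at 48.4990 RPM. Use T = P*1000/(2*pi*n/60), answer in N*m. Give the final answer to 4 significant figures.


omega = 2*pi*48.4990/60 = 5.0788 rad/s
T = 360.9290*1000 / 5.0788
T = 71070 N*m


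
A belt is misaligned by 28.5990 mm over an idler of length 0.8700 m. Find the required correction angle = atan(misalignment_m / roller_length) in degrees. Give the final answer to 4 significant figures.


misalign_m = 28.5990 / 1000 = 0.028599 m
angle = atan(0.028599 / 0.8700)
angle = 1.883 deg


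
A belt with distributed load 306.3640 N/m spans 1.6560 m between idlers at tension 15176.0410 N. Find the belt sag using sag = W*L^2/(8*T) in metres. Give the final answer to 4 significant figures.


sag = 306.3640 * 1.6560^2 / (8 * 15176.0410)
sag = 0.006920 m


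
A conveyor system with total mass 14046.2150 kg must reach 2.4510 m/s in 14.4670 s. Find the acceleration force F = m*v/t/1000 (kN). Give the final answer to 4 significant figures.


F = 14046.2150 * 2.4510 / 14.4670 / 1000
F = 2.380 kN


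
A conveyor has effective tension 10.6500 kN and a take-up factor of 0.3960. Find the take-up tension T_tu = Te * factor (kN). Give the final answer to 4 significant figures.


T_tu = 10.6500 * 0.3960
T_tu = 4.217 kN


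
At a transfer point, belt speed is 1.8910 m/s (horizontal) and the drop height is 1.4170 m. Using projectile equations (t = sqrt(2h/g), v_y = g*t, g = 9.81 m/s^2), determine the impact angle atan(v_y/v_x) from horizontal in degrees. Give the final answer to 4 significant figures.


t = sqrt(2*1.4170/9.81) = 0.537484 s
v_y = 9.81 * 0.537484 = 5.27272 m/s
angle = atan(5.27272 / 1.8910) = 70.27 deg


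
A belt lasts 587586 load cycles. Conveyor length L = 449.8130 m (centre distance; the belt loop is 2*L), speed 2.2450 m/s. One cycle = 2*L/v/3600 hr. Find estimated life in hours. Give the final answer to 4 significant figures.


cycle_time = 2 * 449.8130 / 2.2450 / 3600 = 0.111312 hr
life = 587586 * 0.111312 = 65410 hours


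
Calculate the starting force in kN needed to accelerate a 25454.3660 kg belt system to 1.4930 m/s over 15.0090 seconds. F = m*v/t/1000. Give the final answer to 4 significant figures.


F = 25454.3660 * 1.4930 / 15.0090 / 1000
F = 2.532 kN


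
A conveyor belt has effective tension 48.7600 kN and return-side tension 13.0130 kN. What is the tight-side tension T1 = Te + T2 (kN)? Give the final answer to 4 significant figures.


T1 = Te + T2 = 48.7600 + 13.0130
T1 = 61.77 kN


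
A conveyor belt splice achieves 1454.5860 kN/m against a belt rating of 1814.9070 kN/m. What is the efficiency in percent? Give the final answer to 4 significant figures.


Eff = 1454.5860 / 1814.9070 * 100
Eff = 80.15 %


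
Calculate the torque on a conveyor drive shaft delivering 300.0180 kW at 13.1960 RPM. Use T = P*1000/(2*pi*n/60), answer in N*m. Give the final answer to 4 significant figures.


omega = 2*pi*13.1960/60 = 1.38188 rad/s
T = 300.0180*1000 / 1.38188
T = 217100 N*m


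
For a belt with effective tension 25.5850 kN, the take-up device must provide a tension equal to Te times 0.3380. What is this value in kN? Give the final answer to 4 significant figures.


T_tu = 25.5850 * 0.3380
T_tu = 8.648 kN


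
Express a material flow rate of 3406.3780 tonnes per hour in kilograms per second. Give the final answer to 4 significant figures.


m_dot = 3406.3780 * 1000 / 3600
m_dot = 946.2 kg/s


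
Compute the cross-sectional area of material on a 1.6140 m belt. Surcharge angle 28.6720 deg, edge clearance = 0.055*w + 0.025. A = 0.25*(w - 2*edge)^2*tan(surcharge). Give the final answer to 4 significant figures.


edge = 0.055*1.6140 + 0.025 = 0.11377 m
ew = 1.6140 - 2*0.11377 = 1.38646 m
A = 0.25 * 1.38646^2 * tan(28.6720 deg)
A = 0.2628 m^2


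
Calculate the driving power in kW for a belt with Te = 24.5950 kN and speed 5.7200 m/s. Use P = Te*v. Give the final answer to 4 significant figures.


P = Te * v = 24.5950 * 5.7200
P = 140.7 kW


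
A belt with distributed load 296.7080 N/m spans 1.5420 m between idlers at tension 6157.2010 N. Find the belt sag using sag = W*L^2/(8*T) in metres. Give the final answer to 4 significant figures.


sag = 296.7080 * 1.5420^2 / (8 * 6157.2010)
sag = 0.01432 m


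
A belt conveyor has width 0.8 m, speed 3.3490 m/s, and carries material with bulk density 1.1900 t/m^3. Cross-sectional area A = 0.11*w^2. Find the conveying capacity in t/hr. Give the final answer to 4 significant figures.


A = 0.11 * 0.8^2 = 0.0704 m^2
C = 0.0704 * 3.3490 * 1.1900 * 3600
C = 1010 t/hr


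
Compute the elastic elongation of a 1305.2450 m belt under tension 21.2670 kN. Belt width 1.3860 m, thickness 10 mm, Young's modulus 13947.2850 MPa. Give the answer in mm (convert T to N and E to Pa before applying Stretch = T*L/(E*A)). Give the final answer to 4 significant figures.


A = 1.3860 * 0.01 = 0.01386 m^2
Stretch = 21.2670*1000 * 1305.2450 / (13947.2850e6 * 0.01386) * 1000
Stretch = 143.6 mm


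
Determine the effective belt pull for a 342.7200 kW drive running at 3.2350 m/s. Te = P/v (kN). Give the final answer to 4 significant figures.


Te = P / v = 342.7200 / 3.2350
Te = 105.9 kN


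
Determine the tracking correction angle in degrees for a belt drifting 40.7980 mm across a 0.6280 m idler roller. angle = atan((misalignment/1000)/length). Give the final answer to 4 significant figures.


misalign_m = 40.7980 / 1000 = 0.040798 m
angle = atan(0.040798 / 0.6280)
angle = 3.717 deg


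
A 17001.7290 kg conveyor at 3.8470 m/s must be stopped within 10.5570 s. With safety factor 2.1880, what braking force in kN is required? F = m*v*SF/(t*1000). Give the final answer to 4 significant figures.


F = 17001.7290 * 3.8470 / 10.5570 * 2.1880 / 1000
F = 13.56 kN


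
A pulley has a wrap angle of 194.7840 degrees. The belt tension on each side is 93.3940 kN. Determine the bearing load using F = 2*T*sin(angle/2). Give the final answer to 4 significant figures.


F = 2 * 93.3940 * sin(194.7840/2 deg)
F = 185.2 kN


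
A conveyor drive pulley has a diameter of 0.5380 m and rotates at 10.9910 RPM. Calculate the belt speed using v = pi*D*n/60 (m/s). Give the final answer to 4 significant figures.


v = pi * 0.5380 * 10.9910 / 60
v = 0.3096 m/s


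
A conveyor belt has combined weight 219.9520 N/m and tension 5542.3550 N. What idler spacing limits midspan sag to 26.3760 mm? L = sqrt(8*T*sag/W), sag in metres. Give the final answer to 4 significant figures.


sag = 26.3760/1000 = 0.026376 m
L = sqrt(8 * 5542.3550 * 0.026376 / 219.9520)
L = 2.306 m


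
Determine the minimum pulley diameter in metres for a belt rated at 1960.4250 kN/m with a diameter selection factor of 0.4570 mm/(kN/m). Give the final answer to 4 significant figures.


D = 1960.4250 * 0.4570 / 1000
D = 0.8959 m


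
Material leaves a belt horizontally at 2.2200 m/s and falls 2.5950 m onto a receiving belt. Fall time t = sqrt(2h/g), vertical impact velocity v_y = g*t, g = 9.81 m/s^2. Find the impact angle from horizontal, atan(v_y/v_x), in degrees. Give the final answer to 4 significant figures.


t = sqrt(2*2.5950/9.81) = 0.72736 s
v_y = 9.81 * 0.72736 = 7.1354 m/s
angle = atan(7.1354 / 2.2200) = 72.72 deg


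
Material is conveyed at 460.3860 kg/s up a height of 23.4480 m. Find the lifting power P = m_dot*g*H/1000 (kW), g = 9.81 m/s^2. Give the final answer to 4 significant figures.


P = 460.3860 * 9.81 * 23.4480 / 1000
P = 105.9 kW


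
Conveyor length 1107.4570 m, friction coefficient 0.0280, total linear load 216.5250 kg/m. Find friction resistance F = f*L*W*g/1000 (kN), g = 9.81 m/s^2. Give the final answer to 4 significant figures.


F = 0.0280 * 1107.4570 * 216.5250 * 9.81 / 1000
F = 65.87 kN


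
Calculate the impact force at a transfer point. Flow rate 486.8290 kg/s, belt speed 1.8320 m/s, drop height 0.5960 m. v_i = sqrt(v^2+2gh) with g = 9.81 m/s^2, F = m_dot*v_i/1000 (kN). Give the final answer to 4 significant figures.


v_i = sqrt(1.8320^2 + 2*9.81*0.5960) = 3.8794 m/s
F = 486.8290 * 3.8794 / 1000
F = 1.889 kN


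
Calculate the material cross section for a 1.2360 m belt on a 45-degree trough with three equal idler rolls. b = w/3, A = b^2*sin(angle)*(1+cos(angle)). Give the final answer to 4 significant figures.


b = 1.2360/3 = 0.412 m
A = 0.412^2 * sin(45 deg) * (1 + cos(45 deg))
A = 0.2049 m^2


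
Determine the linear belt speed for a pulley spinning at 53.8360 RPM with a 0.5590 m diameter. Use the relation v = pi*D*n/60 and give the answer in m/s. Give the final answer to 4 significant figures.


v = pi * 0.5590 * 53.8360 / 60
v = 1.576 m/s


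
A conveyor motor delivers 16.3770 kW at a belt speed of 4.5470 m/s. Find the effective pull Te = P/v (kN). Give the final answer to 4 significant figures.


Te = P / v = 16.3770 / 4.5470
Te = 3.602 kN


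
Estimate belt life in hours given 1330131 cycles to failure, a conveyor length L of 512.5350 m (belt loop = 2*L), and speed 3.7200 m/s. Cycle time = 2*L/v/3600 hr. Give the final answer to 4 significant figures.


cycle_time = 2 * 512.5350 / 3.7200 / 3600 = 0.0765435 hr
life = 1330131 * 0.0765435 = 101800 hours


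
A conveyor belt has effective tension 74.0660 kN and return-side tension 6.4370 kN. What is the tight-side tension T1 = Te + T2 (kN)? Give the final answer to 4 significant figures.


T1 = Te + T2 = 74.0660 + 6.4370
T1 = 80.50 kN


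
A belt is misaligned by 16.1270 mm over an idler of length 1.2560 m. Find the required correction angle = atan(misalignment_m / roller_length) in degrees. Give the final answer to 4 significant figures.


misalign_m = 16.1270 / 1000 = 0.016127 m
angle = atan(0.016127 / 1.2560)
angle = 0.7356 deg


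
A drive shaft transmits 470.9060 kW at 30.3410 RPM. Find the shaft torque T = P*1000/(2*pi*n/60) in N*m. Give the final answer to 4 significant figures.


omega = 2*pi*30.3410/60 = 3.1773 rad/s
T = 470.9060*1000 / 3.1773
T = 148200 N*m


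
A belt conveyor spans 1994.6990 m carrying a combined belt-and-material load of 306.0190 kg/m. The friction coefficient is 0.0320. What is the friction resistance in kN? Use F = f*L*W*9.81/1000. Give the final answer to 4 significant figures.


F = 0.0320 * 1994.6990 * 306.0190 * 9.81 / 1000
F = 191.6 kN


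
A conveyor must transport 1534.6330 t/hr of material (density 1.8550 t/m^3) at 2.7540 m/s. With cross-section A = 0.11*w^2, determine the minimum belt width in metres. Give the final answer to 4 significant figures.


A_req = 1534.6330 / (2.7540 * 1.8550 * 3600) = 0.0834438 m^2
w = sqrt(0.0834438 / 0.11)
w = 0.8710 m


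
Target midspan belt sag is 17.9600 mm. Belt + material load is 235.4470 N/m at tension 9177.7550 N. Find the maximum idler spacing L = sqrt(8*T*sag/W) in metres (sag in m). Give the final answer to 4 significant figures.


sag = 17.9600/1000 = 0.017960 m
L = sqrt(8 * 9177.7550 * 0.017960 / 235.4470)
L = 2.367 m


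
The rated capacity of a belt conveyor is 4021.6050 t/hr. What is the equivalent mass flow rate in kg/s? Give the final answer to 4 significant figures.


m_dot = 4021.6050 * 1000 / 3600
m_dot = 1117 kg/s


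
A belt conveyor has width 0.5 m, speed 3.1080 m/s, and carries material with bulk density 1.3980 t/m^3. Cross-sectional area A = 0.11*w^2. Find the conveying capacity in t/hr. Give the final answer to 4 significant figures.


A = 0.11 * 0.5^2 = 0.0275 m^2
C = 0.0275 * 3.1080 * 1.3980 * 3600
C = 430.2 t/hr


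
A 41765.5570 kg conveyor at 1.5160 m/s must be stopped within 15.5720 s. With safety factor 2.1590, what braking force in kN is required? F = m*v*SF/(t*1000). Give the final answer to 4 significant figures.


F = 41765.5570 * 1.5160 / 15.5720 * 2.1590 / 1000
F = 8.779 kN


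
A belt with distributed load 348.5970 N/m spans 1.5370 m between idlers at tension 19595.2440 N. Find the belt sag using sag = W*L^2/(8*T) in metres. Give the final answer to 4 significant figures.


sag = 348.5970 * 1.5370^2 / (8 * 19595.2440)
sag = 0.005253 m


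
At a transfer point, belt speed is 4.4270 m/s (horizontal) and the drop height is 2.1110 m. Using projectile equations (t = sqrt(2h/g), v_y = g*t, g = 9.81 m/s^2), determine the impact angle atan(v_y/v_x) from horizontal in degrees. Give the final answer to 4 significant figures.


t = sqrt(2*2.1110/9.81) = 0.656031 s
v_y = 9.81 * 0.656031 = 6.43566 m/s
angle = atan(6.43566 / 4.4270) = 55.48 deg


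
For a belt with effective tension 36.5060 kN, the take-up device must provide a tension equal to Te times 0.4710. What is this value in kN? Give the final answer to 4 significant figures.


T_tu = 36.5060 * 0.4710
T_tu = 17.19 kN


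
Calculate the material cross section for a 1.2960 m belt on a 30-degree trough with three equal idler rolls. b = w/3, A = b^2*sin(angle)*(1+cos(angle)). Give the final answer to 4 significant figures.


b = 1.2960/3 = 0.432 m
A = 0.432^2 * sin(30 deg) * (1 + cos(30 deg))
A = 0.1741 m^2


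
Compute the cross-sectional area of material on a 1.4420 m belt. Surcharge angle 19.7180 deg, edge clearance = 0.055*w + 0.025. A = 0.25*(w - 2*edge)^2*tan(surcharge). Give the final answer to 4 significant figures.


edge = 0.055*1.4420 + 0.025 = 0.10431 m
ew = 1.4420 - 2*0.10431 = 1.23338 m
A = 0.25 * 1.23338^2 * tan(19.7180 deg)
A = 0.1363 m^2


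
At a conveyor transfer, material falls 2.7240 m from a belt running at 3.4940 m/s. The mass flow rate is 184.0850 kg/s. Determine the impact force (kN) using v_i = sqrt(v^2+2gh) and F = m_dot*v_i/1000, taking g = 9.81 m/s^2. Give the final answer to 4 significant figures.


v_i = sqrt(3.4940^2 + 2*9.81*2.7240) = 8.10265 m/s
F = 184.0850 * 8.10265 / 1000
F = 1.492 kN


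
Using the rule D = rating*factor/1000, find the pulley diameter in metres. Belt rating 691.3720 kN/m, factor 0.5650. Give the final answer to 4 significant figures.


D = 691.3720 * 0.5650 / 1000
D = 0.3906 m


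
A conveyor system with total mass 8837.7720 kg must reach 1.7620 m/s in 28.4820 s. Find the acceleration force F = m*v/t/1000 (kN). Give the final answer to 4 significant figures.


F = 8837.7720 * 1.7620 / 28.4820 / 1000
F = 0.5467 kN


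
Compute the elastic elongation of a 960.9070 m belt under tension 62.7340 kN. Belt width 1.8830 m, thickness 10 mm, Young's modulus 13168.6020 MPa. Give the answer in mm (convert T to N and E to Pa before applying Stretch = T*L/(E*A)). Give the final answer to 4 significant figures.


A = 1.8830 * 0.01 = 0.01883 m^2
Stretch = 62.7340*1000 * 960.9070 / (13168.6020e6 * 0.01883) * 1000
Stretch = 243.1 mm


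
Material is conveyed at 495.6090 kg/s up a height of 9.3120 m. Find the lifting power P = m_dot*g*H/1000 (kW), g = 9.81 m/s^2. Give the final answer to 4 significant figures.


P = 495.6090 * 9.81 * 9.3120 / 1000
P = 45.27 kW


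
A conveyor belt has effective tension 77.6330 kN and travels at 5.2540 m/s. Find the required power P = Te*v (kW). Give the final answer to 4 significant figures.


P = Te * v = 77.6330 * 5.2540
P = 407.9 kW


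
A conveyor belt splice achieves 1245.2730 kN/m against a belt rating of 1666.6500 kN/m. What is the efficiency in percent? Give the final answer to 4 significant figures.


Eff = 1245.2730 / 1666.6500 * 100
Eff = 74.72 %


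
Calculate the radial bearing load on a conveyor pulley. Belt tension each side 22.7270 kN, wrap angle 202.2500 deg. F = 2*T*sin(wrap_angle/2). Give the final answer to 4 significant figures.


F = 2 * 22.7270 * sin(202.2500/2 deg)
F = 44.60 kN


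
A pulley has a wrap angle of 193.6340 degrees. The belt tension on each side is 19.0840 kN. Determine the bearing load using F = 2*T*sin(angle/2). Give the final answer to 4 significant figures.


F = 2 * 19.0840 * sin(193.6340/2 deg)
F = 37.90 kN


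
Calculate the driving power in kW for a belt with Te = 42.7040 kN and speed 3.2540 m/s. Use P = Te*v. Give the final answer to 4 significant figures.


P = Te * v = 42.7040 * 3.2540
P = 139.0 kW


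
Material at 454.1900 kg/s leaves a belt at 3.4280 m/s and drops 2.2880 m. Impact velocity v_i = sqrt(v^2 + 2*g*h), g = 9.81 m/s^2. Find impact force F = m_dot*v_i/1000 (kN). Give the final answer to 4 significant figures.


v_i = sqrt(3.4280^2 + 2*9.81*2.2880) = 7.52607 m/s
F = 454.1900 * 7.52607 / 1000
F = 3.418 kN


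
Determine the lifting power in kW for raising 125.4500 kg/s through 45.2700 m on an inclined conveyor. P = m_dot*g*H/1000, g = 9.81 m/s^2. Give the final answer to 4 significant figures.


P = 125.4500 * 9.81 * 45.2700 / 1000
P = 55.71 kW


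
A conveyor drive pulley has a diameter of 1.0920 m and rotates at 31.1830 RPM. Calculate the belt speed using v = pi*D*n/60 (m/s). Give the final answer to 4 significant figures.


v = pi * 1.0920 * 31.1830 / 60
v = 1.783 m/s


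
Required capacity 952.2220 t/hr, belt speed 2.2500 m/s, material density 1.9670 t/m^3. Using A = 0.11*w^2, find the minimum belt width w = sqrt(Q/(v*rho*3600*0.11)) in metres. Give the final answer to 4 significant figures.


A_req = 952.2220 / (2.2500 * 1.9670 * 3600) = 0.0597653 m^2
w = sqrt(0.0597653 / 0.11)
w = 0.7371 m


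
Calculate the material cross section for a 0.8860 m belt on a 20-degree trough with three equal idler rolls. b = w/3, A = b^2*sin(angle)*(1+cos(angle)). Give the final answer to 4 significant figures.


b = 0.8860/3 = 0.295333 m
A = 0.295333^2 * sin(20 deg) * (1 + cos(20 deg))
A = 0.05786 m^2


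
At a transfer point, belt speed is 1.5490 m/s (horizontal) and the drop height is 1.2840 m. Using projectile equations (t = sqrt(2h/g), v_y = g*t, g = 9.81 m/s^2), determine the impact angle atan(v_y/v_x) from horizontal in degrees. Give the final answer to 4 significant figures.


t = sqrt(2*1.2840/9.81) = 0.511638 s
v_y = 9.81 * 0.511638 = 5.01917 m/s
angle = atan(5.01917 / 1.5490) = 72.85 deg


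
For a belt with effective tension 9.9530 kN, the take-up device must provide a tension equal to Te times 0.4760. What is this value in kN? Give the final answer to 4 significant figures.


T_tu = 9.9530 * 0.4760
T_tu = 4.738 kN
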